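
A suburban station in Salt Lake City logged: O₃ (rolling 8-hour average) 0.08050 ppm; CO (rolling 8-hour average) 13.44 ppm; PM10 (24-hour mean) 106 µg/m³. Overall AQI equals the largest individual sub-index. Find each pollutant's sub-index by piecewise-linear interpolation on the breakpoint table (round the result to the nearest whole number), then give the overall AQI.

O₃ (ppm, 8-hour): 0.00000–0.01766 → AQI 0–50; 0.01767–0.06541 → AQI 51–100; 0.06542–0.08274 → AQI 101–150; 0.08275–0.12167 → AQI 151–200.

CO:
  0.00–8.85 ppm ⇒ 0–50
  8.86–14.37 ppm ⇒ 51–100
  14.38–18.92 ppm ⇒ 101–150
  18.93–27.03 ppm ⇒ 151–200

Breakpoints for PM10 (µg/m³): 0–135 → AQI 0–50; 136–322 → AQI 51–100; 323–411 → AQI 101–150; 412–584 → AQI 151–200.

O₃ 0.08050: bracket 0.06542–0.08274 → index 101–150; slope 49/0.01732, offset 0.01508.
AQI = 101 + 49/0.01732·0.01508 ≈ 143.66 ⇒ 144.
CO: 13.44 ∈ [8.86, 14.37] ↔ index [51, 100].
51 + (13.44−8.86)·(100−51)/(14.37−8.86) = 51 + 4.58·49/5.51 ≈ 91.73, so AQI = 92.
PM10 106: bracket 0–135 → index 0–50; slope 50/135, offset 106.
AQI = 0 + 50/135·106 ≈ 39.26 ⇒ 39.
Sub-indices: O₃→144, CO→92, PM10→39. Overall AQI = max = 144; dominant pollutant is O₃.

144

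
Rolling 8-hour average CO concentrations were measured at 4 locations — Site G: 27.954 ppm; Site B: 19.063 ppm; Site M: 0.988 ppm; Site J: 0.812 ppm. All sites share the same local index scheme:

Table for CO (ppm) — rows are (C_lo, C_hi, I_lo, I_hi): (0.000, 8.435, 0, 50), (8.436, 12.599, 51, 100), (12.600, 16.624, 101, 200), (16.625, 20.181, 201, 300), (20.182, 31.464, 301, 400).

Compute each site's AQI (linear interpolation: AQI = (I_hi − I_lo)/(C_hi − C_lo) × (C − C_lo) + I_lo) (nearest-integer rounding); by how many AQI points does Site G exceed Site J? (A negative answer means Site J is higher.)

Site G: 27.954 lies in 20.182–31.464, so I_lo=301, I_hi=400, C_lo=20.182, C_hi=31.464.
(400−301)/(31.464−20.182) × (27.954−20.182) + 301 = 99/11.282 × 7.772 + 301 ≈ 369.20 → 369.
Site B: 19.063 ∈ [16.625, 20.181] ↔ index [201, 300].
201 + (19.063−16.625)·(300−201)/(20.181−16.625) = 201 + 2.438·99/3.556 ≈ 268.87, so AQI = 269.
Site M 0.988: bracket 0.000–8.435 → index 0–50; slope 50/8.435, offset 0.988.
AQI = 0 + 50/8.435·0.988 ≈ 5.86 ⇒ 6.
Site J: 0.812 ∈ [0.000, 8.435] ↔ index [0, 50].
0 + (0.812−0.000)·(50−0)/(8.435−0.000) = 0 + 0.812·50/8.435 ≈ 4.81, so AQI = 5.
AQIs: Site G=369, Site B=269, Site M=6, Site J=5. Site G (369) − Site J (5) = 364.

364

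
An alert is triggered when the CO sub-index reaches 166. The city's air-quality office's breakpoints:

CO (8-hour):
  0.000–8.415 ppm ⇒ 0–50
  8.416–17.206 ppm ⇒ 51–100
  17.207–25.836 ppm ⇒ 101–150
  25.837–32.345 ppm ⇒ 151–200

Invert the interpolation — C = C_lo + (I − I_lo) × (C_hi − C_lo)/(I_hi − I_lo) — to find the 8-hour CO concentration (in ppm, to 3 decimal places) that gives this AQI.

AQI 166 lies in the 151–200 band, which corresponds to 25.837–32.345 ppm.
C = 25.837 + (166−151)×(32.345−25.837)/(200−151) = 25.837 + 15×6.508/49 ≈ 27.82924 ppm → 27.829 ppm to 3 dp.

27.829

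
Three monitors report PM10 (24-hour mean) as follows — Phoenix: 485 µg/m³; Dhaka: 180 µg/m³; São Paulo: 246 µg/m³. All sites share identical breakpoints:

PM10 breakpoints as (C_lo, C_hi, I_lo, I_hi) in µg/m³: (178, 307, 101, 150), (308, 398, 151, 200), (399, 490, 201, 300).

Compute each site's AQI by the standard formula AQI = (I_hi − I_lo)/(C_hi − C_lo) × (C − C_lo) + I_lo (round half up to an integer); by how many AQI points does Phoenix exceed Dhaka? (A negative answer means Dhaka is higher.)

193

Phoenix: 485 lies in 399–490, so I_lo=201, I_hi=300, C_lo=399, C_hi=490.
(300−201)/(490−399) × (485−399) + 201 = 99/91 × 86 + 201 ≈ 294.56 → 295.
Dhaka: 180 lies in 178–307, so I_lo=101, I_hi=150, C_lo=178, C_hi=307.
(150−101)/(307−178) × (180−178) + 101 = 49/129 × 2 + 101 ≈ 101.76 → 102.
São Paulo: row 178–307 (AQI 101–150). (150−101)·(246−178)/(307−178) + 101 = 49·68/129 + 101 ≈ 126.83 → 127.
AQIs: Phoenix=295, Dhaka=102, São Paulo=127. Phoenix (295) − Dhaka (102) = 193.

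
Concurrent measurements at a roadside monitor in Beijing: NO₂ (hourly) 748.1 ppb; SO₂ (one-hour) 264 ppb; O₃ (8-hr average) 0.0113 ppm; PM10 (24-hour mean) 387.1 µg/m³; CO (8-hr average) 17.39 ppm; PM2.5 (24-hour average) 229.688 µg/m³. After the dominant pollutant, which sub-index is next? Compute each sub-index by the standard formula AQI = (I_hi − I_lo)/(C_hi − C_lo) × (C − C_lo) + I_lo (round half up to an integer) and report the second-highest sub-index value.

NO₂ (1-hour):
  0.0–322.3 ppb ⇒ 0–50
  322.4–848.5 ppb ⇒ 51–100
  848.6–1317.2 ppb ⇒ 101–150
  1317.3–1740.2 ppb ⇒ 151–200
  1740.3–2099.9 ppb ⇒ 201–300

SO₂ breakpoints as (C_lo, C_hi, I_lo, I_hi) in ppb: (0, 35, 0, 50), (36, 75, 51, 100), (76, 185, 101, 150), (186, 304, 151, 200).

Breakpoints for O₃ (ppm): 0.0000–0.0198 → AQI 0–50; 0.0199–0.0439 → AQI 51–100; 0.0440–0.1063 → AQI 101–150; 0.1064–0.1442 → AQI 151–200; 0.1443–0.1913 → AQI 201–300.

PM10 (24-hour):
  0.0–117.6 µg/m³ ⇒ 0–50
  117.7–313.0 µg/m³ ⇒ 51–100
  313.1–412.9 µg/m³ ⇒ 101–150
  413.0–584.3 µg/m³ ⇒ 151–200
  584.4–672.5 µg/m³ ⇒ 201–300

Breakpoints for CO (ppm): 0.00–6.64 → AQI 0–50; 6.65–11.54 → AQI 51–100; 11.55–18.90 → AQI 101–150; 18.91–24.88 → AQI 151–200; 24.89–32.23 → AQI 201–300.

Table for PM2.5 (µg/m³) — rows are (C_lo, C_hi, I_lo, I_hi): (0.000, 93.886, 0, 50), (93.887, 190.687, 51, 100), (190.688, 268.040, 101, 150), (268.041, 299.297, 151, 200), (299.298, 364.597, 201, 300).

140

NO₂ 748.1: bracket 322.4–848.5 → index 51–100; slope 49/526.1, offset 425.7.
AQI = 51 + 49/526.1·425.7 ≈ 90.65 ⇒ 91.
SO₂: row 186–304 (AQI 151–200). (200−151)·(264−186)/(304−186) + 151 = 49·78/118 + 151 ≈ 183.39 → 183.
O₃: 0.0113 lies in 0.0000–0.0198, so I_lo=0, I_hi=50, C_lo=0.0000, C_hi=0.0198.
(50−0)/(0.0198−0.0000) × (0.0113−0.0000) + 0 = 50/0.0198 × 0.0113 + 0 ≈ 28.54 → 29.
PM10: 387.1 ∈ [313.1, 412.9] ↔ index [101, 150].
101 + (387.1−313.1)·(150−101)/(412.9−313.1) = 101 + 74.0·49/99.8 ≈ 137.33, so AQI = 137.
CO: row 11.55–18.90 (AQI 101–150). (150−101)·(17.39−11.55)/(18.90−11.55) + 101 = 49·5.84/7.35 + 101 ≈ 139.93 → 140.
PM2.5: 229.688 lies in 190.688–268.040, so I_lo=101, I_hi=150, C_lo=190.688, C_hi=268.040.
(150−101)/(268.040−190.688) × (229.688−190.688) + 101 = 49/77.352 × 39.000 + 101 ≈ 125.71 → 126.
Sub-indices: NO₂→91, SO₂→183, O₃→29, PM10→137, CO→140, PM2.5→126. Ranked high→low: 183, 140, 137, 126, 91, 29. Second-highest sub-index = 140.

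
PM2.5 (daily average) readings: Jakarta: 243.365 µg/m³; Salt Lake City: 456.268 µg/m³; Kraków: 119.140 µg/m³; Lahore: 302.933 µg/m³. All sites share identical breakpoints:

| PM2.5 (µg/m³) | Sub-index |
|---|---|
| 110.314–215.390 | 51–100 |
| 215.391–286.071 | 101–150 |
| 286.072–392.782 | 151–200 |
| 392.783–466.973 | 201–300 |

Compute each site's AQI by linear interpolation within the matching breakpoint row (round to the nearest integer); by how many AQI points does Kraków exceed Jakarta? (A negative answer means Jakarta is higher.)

-65

Jakarta: 243.365 ∈ [215.391, 286.071] ↔ index [101, 150].
101 + (243.365−215.391)·(150−101)/(286.071−215.391) = 101 + 27.974·49/70.680 ≈ 120.39, so AQI = 120.
Salt Lake City 456.268: bracket 392.783–466.973 → index 201–300; slope 99/74.190, offset 63.485.
AQI = 201 + 99/74.190·63.485 ≈ 285.72 ⇒ 286.
Kraków: row 110.314–215.390 (AQI 51–100). (100−51)·(119.140−110.314)/(215.390−110.314) + 51 = 49·8.826/105.076 + 51 ≈ 55.12 → 55.
Lahore: row 286.072–392.782 (AQI 151–200). (200−151)·(302.933−286.072)/(392.782−286.072) + 151 = 49·16.861/106.710 + 151 ≈ 158.74 → 159.
AQIs: Jakarta=120, Salt Lake City=286, Kraków=55, Lahore=159. Kraków (55) − Jakarta (120) = -65.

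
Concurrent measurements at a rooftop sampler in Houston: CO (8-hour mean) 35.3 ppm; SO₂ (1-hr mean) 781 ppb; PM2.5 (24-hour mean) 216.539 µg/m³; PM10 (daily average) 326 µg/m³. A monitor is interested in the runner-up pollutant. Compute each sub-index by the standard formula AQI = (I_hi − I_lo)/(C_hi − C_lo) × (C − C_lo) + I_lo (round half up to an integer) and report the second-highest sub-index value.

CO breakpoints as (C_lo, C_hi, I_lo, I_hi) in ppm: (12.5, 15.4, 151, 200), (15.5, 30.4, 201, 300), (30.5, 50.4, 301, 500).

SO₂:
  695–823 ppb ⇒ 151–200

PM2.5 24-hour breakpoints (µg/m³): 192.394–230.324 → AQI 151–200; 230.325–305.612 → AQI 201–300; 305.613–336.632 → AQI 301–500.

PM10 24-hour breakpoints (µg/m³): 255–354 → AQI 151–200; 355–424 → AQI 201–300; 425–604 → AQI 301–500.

186

CO 35.3: bracket 30.5–50.4 → index 301–500; slope 199/19.9, offset 4.8.
AQI = 301 + 199/19.9·4.8 ≈ 349.00 ⇒ 349.
SO₂: 781 ∈ [695, 823] ↔ index [151, 200].
151 + (781−695)·(200−151)/(823−695) = 151 + 86·49/128 ≈ 183.92, so AQI = 184.
PM2.5: row 192.394–230.324 (AQI 151–200). (200−151)·(216.539−192.394)/(230.324−192.394) + 151 = 49·24.145/37.930 + 151 ≈ 182.19 → 182.
PM10: 326 lies in 255–354, so I_lo=151, I_hi=200, C_lo=255, C_hi=354.
(200−151)/(354−255) × (326−255) + 151 = 49/99 × 71 + 151 ≈ 186.14 → 186.
Sub-indices: CO→349, SO₂→184, PM2.5→182, PM10→186. Ranked high→low: 349, 186, 184, 182. Second-highest sub-index = 186.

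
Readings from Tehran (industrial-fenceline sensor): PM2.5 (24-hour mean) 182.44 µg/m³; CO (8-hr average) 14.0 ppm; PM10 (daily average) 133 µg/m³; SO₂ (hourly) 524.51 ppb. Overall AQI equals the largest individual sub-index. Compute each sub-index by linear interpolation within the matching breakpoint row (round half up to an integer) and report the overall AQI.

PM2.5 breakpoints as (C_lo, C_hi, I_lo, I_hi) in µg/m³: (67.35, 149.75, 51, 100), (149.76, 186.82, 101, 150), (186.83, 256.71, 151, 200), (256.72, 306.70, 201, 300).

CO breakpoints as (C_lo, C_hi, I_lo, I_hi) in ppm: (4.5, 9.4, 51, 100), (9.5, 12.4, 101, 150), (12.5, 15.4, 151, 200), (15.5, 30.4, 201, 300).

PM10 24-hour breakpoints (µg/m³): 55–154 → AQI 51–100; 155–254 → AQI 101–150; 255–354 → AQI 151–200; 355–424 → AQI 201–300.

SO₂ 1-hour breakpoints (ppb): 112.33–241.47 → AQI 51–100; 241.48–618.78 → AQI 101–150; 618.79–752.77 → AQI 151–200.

PM2.5: 182.44 ∈ [149.76, 186.82] ↔ index [101, 150].
101 + (182.44−149.76)·(150−101)/(186.82−149.76) = 101 + 32.68·49/37.06 ≈ 144.21, so AQI = 144.
CO: 14.0 lies in 12.5–15.4, so I_lo=151, I_hi=200, C_lo=12.5, C_hi=15.4.
(200−151)/(15.4−12.5) × (14.0−12.5) + 151 = 49/2.9 × 1.5 + 151 ≈ 176.34 → 176.
PM10: 133 ∈ [55, 154] ↔ index [51, 100].
51 + (133−55)·(100−51)/(154−55) = 51 + 78·49/99 ≈ 89.61, so AQI = 90.
SO₂: 524.51 ∈ [241.48, 618.78] ↔ index [101, 150].
101 + (524.51−241.48)·(150−101)/(618.78−241.48) = 101 + 283.03·49/377.30 ≈ 137.76, so AQI = 138.
Sub-indices: PM2.5→144, CO→176, PM10→90, SO₂→138. Overall AQI = max = 176; dominant pollutant is CO.

176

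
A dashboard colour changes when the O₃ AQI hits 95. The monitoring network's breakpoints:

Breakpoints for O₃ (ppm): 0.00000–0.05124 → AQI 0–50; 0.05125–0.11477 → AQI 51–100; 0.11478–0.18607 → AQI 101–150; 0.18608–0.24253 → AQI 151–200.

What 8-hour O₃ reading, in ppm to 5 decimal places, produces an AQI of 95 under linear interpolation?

0.10829

AQI 95 lies in the 51–100 band, which corresponds to 0.05125–0.11477 ppm.
C = 0.05125 + (95−51)×(0.11477−0.05125)/(100−51) = 0.05125 + 44×0.06352/49 ≈ 0.1082884 ppm → 0.10829 ppm to 5 dp.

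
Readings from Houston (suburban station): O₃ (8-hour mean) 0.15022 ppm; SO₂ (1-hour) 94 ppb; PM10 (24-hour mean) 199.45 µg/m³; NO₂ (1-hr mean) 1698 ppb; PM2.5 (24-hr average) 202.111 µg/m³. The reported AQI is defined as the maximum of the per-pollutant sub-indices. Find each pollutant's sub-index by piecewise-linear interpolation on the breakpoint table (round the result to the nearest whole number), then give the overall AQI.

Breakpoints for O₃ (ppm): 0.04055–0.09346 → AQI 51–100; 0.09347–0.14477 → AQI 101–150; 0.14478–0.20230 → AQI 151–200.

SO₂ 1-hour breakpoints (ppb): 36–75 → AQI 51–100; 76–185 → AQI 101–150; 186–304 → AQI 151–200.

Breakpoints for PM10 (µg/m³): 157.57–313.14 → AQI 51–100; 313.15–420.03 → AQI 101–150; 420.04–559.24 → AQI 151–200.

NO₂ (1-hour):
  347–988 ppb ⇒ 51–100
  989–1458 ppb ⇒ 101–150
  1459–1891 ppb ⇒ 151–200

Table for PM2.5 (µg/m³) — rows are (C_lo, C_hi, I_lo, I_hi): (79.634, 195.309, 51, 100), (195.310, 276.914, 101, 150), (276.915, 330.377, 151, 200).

O₃: row 0.14478–0.20230 (AQI 151–200). (200−151)·(0.15022−0.14478)/(0.20230−0.14478) + 151 = 49·0.00544/0.05752 + 151 ≈ 155.63 → 156.
SO₂ 94: bracket 76–185 → index 101–150; slope 49/109, offset 18.
AQI = 101 + 49/109·18 ≈ 109.09 ⇒ 109.
PM10: 199.45 lies in 157.57–313.14, so I_lo=51, I_hi=100, C_lo=157.57, C_hi=313.14.
(100−51)/(313.14−157.57) × (199.45−157.57) + 51 = 49/155.57 × 41.88 + 51 ≈ 64.19 → 64.
NO₂ 1698: bracket 1459–1891 → index 151–200; slope 49/432, offset 239.
AQI = 151 + 49/432·239 ≈ 178.11 ⇒ 178.
PM2.5: 202.111 lies in 195.310–276.914, so I_lo=101, I_hi=150, C_lo=195.310, C_hi=276.914.
(150−101)/(276.914−195.310) × (202.111−195.310) + 101 = 49/81.604 × 6.801 + 101 ≈ 105.08 → 105.
Sub-indices: O₃→156, SO₂→109, PM10→64, NO₂→178, PM2.5→105. Overall AQI = max = 178; dominant pollutant is NO₂.
AQI 178: Unhealthy.

178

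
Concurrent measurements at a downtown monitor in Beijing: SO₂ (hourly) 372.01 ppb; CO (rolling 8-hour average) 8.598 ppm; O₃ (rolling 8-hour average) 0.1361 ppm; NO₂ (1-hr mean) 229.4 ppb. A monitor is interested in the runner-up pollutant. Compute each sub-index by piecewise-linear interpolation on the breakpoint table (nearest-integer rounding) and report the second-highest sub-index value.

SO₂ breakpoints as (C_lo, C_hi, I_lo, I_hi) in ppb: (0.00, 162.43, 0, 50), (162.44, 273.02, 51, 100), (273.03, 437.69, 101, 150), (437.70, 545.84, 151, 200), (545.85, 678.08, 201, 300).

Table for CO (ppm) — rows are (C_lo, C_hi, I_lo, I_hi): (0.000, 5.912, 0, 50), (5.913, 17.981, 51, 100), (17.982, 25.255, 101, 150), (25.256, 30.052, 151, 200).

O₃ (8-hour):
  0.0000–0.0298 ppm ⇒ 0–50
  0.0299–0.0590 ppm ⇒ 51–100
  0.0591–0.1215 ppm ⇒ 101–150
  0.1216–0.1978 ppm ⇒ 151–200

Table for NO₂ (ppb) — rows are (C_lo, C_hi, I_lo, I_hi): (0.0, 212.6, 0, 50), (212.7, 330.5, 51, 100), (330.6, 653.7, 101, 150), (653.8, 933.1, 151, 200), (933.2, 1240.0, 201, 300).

130

SO₂: 372.01 lies in 273.03–437.69, so I_lo=101, I_hi=150, C_lo=273.03, C_hi=437.69.
(150−101)/(437.69−273.03) × (372.01−273.03) + 101 = 49/164.66 × 98.98 + 101 ≈ 130.45 → 130.
CO 8.598: bracket 5.913–17.981 → index 51–100; slope 49/12.068, offset 2.685.
AQI = 51 + 49/12.068·2.685 ≈ 61.90 ⇒ 62.
O₃: 0.1361 lies in 0.1216–0.1978, so I_lo=151, I_hi=200, C_lo=0.1216, C_hi=0.1978.
(200−151)/(0.1978−0.1216) × (0.1361−0.1216) + 151 = 49/0.0762 × 0.0145 + 151 ≈ 160.32 → 160.
NO₂: 229.4 ∈ [212.7, 330.5] ↔ index [51, 100].
51 + (229.4−212.7)·(100−51)/(330.5−212.7) = 51 + 16.7·49/117.8 ≈ 57.95, so AQI = 58.
Sub-indices: SO₂→130, CO→62, O₃→160, NO₂→58. Ranked high→low: 160, 130, 62, 58. Second-highest sub-index = 130.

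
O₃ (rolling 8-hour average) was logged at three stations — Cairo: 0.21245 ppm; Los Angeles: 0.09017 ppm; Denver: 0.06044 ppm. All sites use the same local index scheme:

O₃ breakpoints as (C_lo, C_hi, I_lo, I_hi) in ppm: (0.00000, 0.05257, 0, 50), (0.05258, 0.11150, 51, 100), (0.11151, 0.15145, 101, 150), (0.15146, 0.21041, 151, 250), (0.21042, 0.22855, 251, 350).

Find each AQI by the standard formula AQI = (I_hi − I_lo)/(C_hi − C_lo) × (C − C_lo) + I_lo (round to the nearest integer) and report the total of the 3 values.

402

Cairo: 0.21245 ∈ [0.21042, 0.22855] ↔ index [251, 350].
251 + (0.21245−0.21042)·(350−251)/(0.22855−0.21042) = 251 + 0.00203·99/0.01813 ≈ 262.08, so AQI = 262.
Los Angeles 0.09017: bracket 0.05258–0.11150 → index 51–100; slope 49/0.05892, offset 0.03759.
AQI = 51 + 49/0.05892·0.03759 ≈ 82.26 ⇒ 82.
Denver: row 0.05258–0.11150 (AQI 51–100). (100−51)·(0.06044−0.05258)/(0.11150−0.05258) + 51 = 49·0.00786/0.05892 + 51 ≈ 57.54 → 58.
AQIs: Cairo=262, Los Angeles=82, Denver=58. Sum = 262 + 82 + 58 = 402.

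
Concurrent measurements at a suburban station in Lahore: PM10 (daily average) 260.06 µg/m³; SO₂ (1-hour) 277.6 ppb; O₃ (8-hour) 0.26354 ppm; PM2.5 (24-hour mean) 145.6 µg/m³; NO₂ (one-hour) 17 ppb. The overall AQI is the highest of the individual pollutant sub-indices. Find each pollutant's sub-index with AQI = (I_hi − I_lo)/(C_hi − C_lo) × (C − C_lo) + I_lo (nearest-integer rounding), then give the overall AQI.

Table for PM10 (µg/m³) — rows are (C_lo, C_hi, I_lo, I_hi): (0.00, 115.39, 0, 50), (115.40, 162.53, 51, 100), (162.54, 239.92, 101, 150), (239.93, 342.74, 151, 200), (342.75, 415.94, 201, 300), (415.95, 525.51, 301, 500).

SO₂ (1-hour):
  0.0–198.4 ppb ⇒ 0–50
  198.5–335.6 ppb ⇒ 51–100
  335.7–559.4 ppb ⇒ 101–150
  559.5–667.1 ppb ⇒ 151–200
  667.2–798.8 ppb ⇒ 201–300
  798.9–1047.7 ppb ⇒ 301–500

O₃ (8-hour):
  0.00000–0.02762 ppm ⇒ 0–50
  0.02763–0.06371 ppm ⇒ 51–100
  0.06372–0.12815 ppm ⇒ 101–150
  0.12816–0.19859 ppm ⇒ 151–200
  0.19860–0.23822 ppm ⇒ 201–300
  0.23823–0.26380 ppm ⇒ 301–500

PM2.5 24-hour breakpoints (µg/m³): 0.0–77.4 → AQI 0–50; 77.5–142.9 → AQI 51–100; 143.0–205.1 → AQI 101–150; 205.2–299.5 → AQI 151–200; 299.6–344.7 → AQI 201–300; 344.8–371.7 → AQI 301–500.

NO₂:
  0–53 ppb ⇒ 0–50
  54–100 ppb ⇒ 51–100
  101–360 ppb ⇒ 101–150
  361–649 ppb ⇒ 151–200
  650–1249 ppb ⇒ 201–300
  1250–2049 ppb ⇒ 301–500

PM10 260.06: bracket 239.93–342.74 → index 151–200; slope 49/102.81, offset 20.13.
AQI = 151 + 49/102.81·20.13 ≈ 160.59 ⇒ 161.
SO₂ 277.6: bracket 198.5–335.6 → index 51–100; slope 49/137.1, offset 79.1.
AQI = 51 + 49/137.1·79.1 ≈ 79.27 ⇒ 79.
O₃: row 0.23823–0.26380 (AQI 301–500). (500−301)·(0.26354−0.23823)/(0.26380−0.23823) + 301 = 199·0.02531/0.02557 + 301 ≈ 497.98 → 498.
PM2.5: 145.6 ∈ [143.0, 205.1] ↔ index [101, 150].
101 + (145.6−143.0)·(150−101)/(205.1−143.0) = 101 + 2.6·49/62.1 ≈ 103.05, so AQI = 103.
NO₂: row 0–53 (AQI 0–50). (50−0)·(17−0)/(53−0) + 0 = 50·17/53 + 0 ≈ 16.04 → 16.
Sub-indices: PM10→161, SO₂→79, O₃→498, PM2.5→103, NO₂→16. Overall AQI = max = 498; dominant pollutant is O₃.

498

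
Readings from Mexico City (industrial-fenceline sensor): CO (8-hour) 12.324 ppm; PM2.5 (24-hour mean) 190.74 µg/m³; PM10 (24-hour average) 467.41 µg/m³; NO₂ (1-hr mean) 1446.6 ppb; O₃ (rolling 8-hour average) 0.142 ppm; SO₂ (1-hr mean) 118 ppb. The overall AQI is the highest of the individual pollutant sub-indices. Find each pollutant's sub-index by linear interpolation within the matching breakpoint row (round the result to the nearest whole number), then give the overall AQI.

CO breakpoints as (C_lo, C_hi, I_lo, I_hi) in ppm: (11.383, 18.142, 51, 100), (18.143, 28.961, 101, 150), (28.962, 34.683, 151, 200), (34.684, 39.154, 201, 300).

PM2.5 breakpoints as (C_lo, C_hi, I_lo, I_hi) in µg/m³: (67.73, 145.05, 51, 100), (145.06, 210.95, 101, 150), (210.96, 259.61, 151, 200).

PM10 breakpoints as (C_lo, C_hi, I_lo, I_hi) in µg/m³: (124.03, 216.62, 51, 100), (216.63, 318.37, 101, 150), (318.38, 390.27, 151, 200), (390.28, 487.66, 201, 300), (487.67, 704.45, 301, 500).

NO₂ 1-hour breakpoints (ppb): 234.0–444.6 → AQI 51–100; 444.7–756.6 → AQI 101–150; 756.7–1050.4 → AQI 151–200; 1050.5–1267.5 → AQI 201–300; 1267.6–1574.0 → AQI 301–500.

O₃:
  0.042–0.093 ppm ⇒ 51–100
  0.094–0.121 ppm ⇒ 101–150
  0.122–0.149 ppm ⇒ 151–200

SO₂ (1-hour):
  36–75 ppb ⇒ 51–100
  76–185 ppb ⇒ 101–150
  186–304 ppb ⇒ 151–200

CO 12.324: bracket 11.383–18.142 → index 51–100; slope 49/6.759, offset 0.941.
AQI = 51 + 49/6.759·0.941 ≈ 57.82 ⇒ 58.
PM2.5: row 145.06–210.95 (AQI 101–150). (150−101)·(190.74−145.06)/(210.95−145.06) + 101 = 49·45.68/65.89 + 101 ≈ 134.97 → 135.
PM10: 467.41 lies in 390.28–487.66, so I_lo=201, I_hi=300, C_lo=390.28, C_hi=487.66.
(300−201)/(487.66−390.28) × (467.41−390.28) + 201 = 99/97.38 × 77.13 + 201 ≈ 279.41 → 279.
NO₂: 1446.6 lies in 1267.6–1574.0, so I_lo=301, I_hi=500, C_lo=1267.6, C_hi=1574.0.
(500−301)/(1574.0−1267.6) × (1446.6−1267.6) + 301 = 199/306.4 × 179.0 + 301 ≈ 417.26 → 417.
O₃: 0.142 lies in 0.122–0.149, so I_lo=151, I_hi=200, C_lo=0.122, C_hi=0.149.
(200−151)/(0.149−0.122) × (0.142−0.122) + 151 = 49/0.027 × 0.020 + 151 ≈ 187.30 → 187.
SO₂: 118 ∈ [76, 185] ↔ index [101, 150].
101 + (118−76)·(150−101)/(185−76) = 101 + 42·49/109 ≈ 119.88, so AQI = 120.
Sub-indices: CO→58, PM2.5→135, PM10→279, NO₂→417, O₃→187, SO₂→120. Overall AQI = max = 417; dominant pollutant is NO₂.

417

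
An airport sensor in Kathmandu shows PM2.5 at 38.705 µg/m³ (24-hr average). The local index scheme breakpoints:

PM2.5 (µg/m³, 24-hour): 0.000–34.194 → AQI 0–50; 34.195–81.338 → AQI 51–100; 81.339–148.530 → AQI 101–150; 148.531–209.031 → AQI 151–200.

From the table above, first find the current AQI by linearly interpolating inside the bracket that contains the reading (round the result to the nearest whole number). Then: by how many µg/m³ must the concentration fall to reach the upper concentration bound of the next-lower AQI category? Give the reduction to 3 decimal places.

PM2.5: 38.705 ∈ [34.195, 81.338] ↔ index [51, 100].
51 + (38.705−34.195)·(100−51)/(81.338−34.195) = 51 + 4.510·49/47.143 ≈ 55.69, so AQI = 56.
Current AQI 56 is in the Moderate range (51–100). The next-lower category tops out at AQI 50, whose upper concentration bound is 34.194 µg/m³.
Reduction needed = 38.705 − 34.194 = 4.511 µg/m³.

4.511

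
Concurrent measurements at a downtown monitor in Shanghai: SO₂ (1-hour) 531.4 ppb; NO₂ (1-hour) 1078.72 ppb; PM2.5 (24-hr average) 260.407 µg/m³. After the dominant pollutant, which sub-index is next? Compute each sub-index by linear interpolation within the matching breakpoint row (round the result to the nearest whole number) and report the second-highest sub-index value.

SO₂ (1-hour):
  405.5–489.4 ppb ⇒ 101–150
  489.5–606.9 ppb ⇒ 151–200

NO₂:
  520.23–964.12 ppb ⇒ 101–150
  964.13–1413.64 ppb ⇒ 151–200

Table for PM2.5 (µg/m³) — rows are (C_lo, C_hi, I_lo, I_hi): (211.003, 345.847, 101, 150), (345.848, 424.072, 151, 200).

SO₂: 531.4 lies in 489.5–606.9, so I_lo=151, I_hi=200, C_lo=489.5, C_hi=606.9.
(200−151)/(606.9−489.5) × (531.4−489.5) + 151 = 49/117.4 × 41.9 + 151 ≈ 168.49 → 168.
NO₂: 1078.72 ∈ [964.13, 1413.64] ↔ index [151, 200].
151 + (1078.72−964.13)·(200−151)/(1413.64−964.13) = 151 + 114.59·49/449.51 ≈ 163.49, so AQI = 163.
PM2.5: row 211.003–345.847 (AQI 101–150). (150−101)·(260.407−211.003)/(345.847−211.003) + 101 = 49·49.404/134.844 + 101 ≈ 118.95 → 119.
Sub-indices: SO₂→168, NO₂→163, PM2.5→119. Ranked high→low: 168, 163, 119. Second-highest sub-index = 163.

163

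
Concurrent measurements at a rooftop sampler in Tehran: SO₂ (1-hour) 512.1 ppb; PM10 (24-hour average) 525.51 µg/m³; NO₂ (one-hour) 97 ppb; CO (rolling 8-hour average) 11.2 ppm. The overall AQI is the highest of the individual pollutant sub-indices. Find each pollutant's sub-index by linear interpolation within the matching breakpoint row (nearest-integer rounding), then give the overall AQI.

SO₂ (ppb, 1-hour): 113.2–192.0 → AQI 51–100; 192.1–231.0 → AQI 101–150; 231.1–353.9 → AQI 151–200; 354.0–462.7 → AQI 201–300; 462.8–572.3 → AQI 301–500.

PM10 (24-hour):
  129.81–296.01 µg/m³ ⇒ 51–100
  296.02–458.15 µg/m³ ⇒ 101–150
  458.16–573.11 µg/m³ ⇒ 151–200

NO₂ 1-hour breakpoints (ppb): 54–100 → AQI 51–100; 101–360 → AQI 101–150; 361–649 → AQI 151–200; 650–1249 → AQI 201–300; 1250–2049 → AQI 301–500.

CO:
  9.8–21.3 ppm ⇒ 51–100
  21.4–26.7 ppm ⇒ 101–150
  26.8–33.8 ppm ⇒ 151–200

391

SO₂: 512.1 lies in 462.8–572.3, so I_lo=301, I_hi=500, C_lo=462.8, C_hi=572.3.
(500−301)/(572.3−462.8) × (512.1−462.8) + 301 = 199/109.5 × 49.3 + 301 ≈ 390.60 → 391.
PM10: 525.51 ∈ [458.16, 573.11] ↔ index [151, 200].
151 + (525.51−458.16)·(200−151)/(573.11−458.16) = 151 + 67.35·49/114.95 ≈ 179.71, so AQI = 180.
NO₂: 97 ∈ [54, 100] ↔ index [51, 100].
51 + (97−54)·(100−51)/(100−54) = 51 + 43·49/46 ≈ 96.80, so AQI = 97.
CO: 11.2 ∈ [9.8, 21.3] ↔ index [51, 100].
51 + (11.2−9.8)·(100−51)/(21.3−9.8) = 51 + 1.4·49/11.5 ≈ 56.97, so AQI = 57.
Sub-indices: SO₂→391, PM10→180, NO₂→97, CO→57. Overall AQI = max = 391; dominant pollutant is SO₂.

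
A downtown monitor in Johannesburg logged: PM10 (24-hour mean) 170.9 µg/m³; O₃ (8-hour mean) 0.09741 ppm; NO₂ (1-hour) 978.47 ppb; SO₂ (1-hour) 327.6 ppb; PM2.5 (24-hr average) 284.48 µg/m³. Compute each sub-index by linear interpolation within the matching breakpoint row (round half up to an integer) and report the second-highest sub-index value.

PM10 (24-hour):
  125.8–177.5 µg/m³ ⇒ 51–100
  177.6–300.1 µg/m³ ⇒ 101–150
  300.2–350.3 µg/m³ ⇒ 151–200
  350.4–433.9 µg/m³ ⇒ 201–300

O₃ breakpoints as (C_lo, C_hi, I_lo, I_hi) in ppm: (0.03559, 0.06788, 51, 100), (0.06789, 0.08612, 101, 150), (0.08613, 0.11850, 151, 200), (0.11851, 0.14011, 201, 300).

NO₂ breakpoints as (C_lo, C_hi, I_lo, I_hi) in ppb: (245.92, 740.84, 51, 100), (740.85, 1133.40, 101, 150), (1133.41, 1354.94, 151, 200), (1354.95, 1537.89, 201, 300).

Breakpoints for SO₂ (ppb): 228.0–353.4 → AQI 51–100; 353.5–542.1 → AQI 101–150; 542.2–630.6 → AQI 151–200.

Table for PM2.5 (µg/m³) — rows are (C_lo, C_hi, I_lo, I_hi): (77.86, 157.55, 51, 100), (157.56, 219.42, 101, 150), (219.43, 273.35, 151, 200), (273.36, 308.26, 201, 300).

168

PM10: 170.9 ∈ [125.8, 177.5] ↔ index [51, 100].
51 + (170.9−125.8)·(100−51)/(177.5−125.8) = 51 + 45.1·49/51.7 ≈ 93.74, so AQI = 94.
O₃: row 0.08613–0.11850 (AQI 151–200). (200−151)·(0.09741−0.08613)/(0.11850−0.08613) + 151 = 49·0.01128/0.03237 + 151 ≈ 168.08 → 168.
NO₂ 978.47: bracket 740.85–1133.40 → index 101–150; slope 49/392.55, offset 237.62.
AQI = 101 + 49/392.55·237.62 ≈ 130.66 ⇒ 131.
SO₂: 327.6 ∈ [228.0, 353.4] ↔ index [51, 100].
51 + (327.6−228.0)·(100−51)/(353.4−228.0) = 51 + 99.6·49/125.4 ≈ 89.92, so AQI = 90.
PM2.5: 284.48 lies in 273.36–308.26, so I_lo=201, I_hi=300, C_lo=273.36, C_hi=308.26.
(300−201)/(308.26−273.36) × (284.48−273.36) + 201 = 99/34.90 × 11.12 + 201 ≈ 232.54 → 233.
Sub-indices: PM10→94, O₃→168, NO₂→131, SO₂→90, PM2.5→233. Ranked high→low: 233, 168, 131, 94, 90. Second-highest sub-index = 168.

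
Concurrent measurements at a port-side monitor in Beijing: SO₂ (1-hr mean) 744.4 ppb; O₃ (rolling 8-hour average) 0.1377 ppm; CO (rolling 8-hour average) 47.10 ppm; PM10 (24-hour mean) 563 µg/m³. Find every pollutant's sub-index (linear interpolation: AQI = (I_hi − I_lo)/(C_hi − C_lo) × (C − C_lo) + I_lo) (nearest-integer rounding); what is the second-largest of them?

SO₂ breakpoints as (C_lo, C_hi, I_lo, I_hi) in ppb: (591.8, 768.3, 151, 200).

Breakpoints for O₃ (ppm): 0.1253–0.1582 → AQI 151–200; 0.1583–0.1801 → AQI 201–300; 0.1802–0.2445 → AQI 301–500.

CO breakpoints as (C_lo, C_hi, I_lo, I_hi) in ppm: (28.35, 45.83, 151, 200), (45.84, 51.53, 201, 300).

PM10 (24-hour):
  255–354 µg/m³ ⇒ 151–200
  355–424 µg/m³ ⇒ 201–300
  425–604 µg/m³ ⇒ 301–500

SO₂: 744.4 ∈ [591.8, 768.3] ↔ index [151, 200].
151 + (744.4−591.8)·(200−151)/(768.3−591.8) = 151 + 152.6·49/176.5 ≈ 193.36, so AQI = 193.
O₃: 0.1377 ∈ [0.1253, 0.1582] ↔ index [151, 200].
151 + (0.1377−0.1253)·(200−151)/(0.1582−0.1253) = 151 + 0.0124·49/0.0329 ≈ 169.47, so AQI = 169.
CO: row 45.84–51.53 (AQI 201–300). (300−201)·(47.10−45.84)/(51.53−45.84) + 201 = 99·1.26/5.69 + 201 ≈ 222.92 → 223.
PM10 563: bracket 425–604 → index 301–500; slope 199/179, offset 138.
AQI = 301 + 199/179·138 ≈ 454.42 ⇒ 454.
Sub-indices: SO₂→193, O₃→169, CO→223, PM10→454. Ranked high→low: 454, 223, 193, 169. Second-highest sub-index = 223.

223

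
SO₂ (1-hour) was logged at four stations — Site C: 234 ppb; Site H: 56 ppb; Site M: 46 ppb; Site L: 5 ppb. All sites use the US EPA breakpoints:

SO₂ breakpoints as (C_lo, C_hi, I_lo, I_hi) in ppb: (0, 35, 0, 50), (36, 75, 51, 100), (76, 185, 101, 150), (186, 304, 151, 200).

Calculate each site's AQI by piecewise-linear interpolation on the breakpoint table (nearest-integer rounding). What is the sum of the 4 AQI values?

318

Site C 234: bracket 186–304 → index 151–200; slope 49/118, offset 48.
AQI = 151 + 49/118·48 ≈ 170.93 ⇒ 171.
Site H: row 36–75 (AQI 51–100). (100−51)·(56−36)/(75−36) + 51 = 49·20/39 + 51 ≈ 76.13 → 76.
Site M 46: bracket 36–75 → index 51–100; slope 49/39, offset 10.
AQI = 51 + 49/39·10 ≈ 63.56 ⇒ 64.
Site L 5: bracket 0–35 → index 0–50; slope 50/35, offset 5.
AQI = 0 + 50/35·5 ≈ 7.14 ⇒ 7.
AQIs: Site C=171, Site H=76, Site M=64, Site L=7. Sum = 171 + 76 + 64 + 7 = 318.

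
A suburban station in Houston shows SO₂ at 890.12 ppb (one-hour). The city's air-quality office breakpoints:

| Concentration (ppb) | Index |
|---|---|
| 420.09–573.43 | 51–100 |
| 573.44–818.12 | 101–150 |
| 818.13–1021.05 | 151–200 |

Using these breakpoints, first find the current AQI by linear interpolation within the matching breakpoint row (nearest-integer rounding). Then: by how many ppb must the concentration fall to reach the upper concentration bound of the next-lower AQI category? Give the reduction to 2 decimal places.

72.00

SO₂: 890.12 lies in 818.13–1021.05, so I_lo=151, I_hi=200, C_lo=818.13, C_hi=1021.05.
(200−151)/(1021.05−818.13) × (890.12−818.13) + 151 = 49/202.92 × 71.99 + 151 ≈ 168.38 → 168.
Current AQI 168 is in the Unhealthy range (151–200). The next-lower category tops out at AQI 150, whose upper concentration bound is 818.12 ppb.
Reduction needed = 890.12 − 818.12 = 72.00 ppb.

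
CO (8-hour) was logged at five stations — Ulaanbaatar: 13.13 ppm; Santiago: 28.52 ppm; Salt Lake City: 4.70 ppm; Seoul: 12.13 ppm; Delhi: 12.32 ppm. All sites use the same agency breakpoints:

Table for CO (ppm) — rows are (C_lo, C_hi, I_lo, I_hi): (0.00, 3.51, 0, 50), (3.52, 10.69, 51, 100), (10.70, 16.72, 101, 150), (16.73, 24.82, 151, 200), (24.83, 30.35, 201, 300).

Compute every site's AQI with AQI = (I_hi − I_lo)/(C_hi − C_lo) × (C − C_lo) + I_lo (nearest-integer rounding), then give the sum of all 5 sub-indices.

674

Ulaanbaatar 13.13: bracket 10.70–16.72 → index 101–150; slope 49/6.02, offset 2.43.
AQI = 101 + 49/6.02·2.43 ≈ 120.78 ⇒ 121.
Santiago: 28.52 ∈ [24.83, 30.35] ↔ index [201, 300].
201 + (28.52−24.83)·(300−201)/(30.35−24.83) = 201 + 3.69·99/5.52 ≈ 267.18, so AQI = 267.
Salt Lake City: 4.70 lies in 3.52–10.69, so I_lo=51, I_hi=100, C_lo=3.52, C_hi=10.69.
(100−51)/(10.69−3.52) × (4.70−3.52) + 51 = 49/7.17 × 1.18 + 51 ≈ 59.06 → 59.
Seoul 12.13: bracket 10.70–16.72 → index 101–150; slope 49/6.02, offset 1.43.
AQI = 101 + 49/6.02·1.43 ≈ 112.64 ⇒ 113.
Delhi: row 10.70–16.72 (AQI 101–150). (150−101)·(12.32−10.70)/(16.72−10.70) + 101 = 49·1.62/6.02 + 101 ≈ 114.19 → 114.
AQIs: Ulaanbaatar=121, Santiago=267, Salt Lake City=59, Seoul=113, Delhi=114. Sum = 121 + 267 + 59 + 113 + 114 = 674.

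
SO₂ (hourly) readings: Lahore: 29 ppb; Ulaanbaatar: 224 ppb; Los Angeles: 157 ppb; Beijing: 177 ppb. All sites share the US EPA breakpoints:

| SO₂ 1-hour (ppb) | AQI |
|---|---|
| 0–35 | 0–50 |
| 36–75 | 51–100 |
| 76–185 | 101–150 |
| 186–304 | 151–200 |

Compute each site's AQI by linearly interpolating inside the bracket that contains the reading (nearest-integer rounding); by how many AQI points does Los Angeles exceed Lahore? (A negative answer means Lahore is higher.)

Lahore: 29 ∈ [0, 35] ↔ index [0, 50].
0 + (29−0)·(50−0)/(35−0) = 0 + 29·50/35 ≈ 41.43, so AQI = 41.
Ulaanbaatar: 224 lies in 186–304, so I_lo=151, I_hi=200, C_lo=186, C_hi=304.
(200−151)/(304−186) × (224−186) + 151 = 49/118 × 38 + 151 ≈ 166.78 → 167.
Los Angeles 157: bracket 76–185 → index 101–150; slope 49/109, offset 81.
AQI = 101 + 49/109·81 ≈ 137.41 ⇒ 137.
Beijing 177: bracket 76–185 → index 101–150; slope 49/109, offset 101.
AQI = 101 + 49/109·101 ≈ 146.40 ⇒ 146.
AQIs: Lahore=41, Ulaanbaatar=167, Los Angeles=137, Beijing=146. Los Angeles (137) − Lahore (41) = 96.

96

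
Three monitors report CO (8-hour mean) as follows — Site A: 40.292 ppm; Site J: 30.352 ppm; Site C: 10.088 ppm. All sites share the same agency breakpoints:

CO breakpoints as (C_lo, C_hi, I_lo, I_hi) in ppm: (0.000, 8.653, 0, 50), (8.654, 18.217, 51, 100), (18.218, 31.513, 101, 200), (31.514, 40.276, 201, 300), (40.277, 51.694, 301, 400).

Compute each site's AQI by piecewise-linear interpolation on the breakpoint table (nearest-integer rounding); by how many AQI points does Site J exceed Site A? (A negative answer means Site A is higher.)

-110

Site A: 40.292 lies in 40.277–51.694, so I_lo=301, I_hi=400, C_lo=40.277, C_hi=51.694.
(400−301)/(51.694−40.277) × (40.292−40.277) + 301 = 99/11.417 × 0.015 + 301 ≈ 301.13 → 301.
Site J: row 18.218–31.513 (AQI 101–200). (200−101)·(30.352−18.218)/(31.513−18.218) + 101 = 99·12.134/13.295 + 101 ≈ 191.35 → 191.
Site C: 10.088 ∈ [8.654, 18.217] ↔ index [51, 100].
51 + (10.088−8.654)·(100−51)/(18.217−8.654) = 51 + 1.434·49/9.563 ≈ 58.35, so AQI = 58.
AQIs: Site A=301, Site J=191, Site C=58. Site J (191) − Site A (301) = -110.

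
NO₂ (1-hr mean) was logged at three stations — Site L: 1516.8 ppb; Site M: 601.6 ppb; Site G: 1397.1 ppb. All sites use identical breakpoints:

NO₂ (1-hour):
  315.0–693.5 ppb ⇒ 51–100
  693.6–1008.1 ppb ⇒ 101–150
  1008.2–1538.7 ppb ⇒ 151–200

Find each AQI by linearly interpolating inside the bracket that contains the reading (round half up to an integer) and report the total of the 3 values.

473

Site L: 1516.8 ∈ [1008.2, 1538.7] ↔ index [151, 200].
151 + (1516.8−1008.2)·(200−151)/(1538.7−1008.2) = 151 + 508.6·49/530.5 ≈ 197.98, so AQI = 198.
Site M: 601.6 ∈ [315.0, 693.5] ↔ index [51, 100].
51 + (601.6−315.0)·(100−51)/(693.5−315.0) = 51 + 286.6·49/378.5 ≈ 88.10, so AQI = 88.
Site G: row 1008.2–1538.7 (AQI 151–200). (200−151)·(1397.1−1008.2)/(1538.7−1008.2) + 151 = 49·388.9/530.5 + 151 ≈ 186.92 → 187.
AQIs: Site L=198, Site M=88, Site G=187. Sum = 198 + 88 + 187 = 473.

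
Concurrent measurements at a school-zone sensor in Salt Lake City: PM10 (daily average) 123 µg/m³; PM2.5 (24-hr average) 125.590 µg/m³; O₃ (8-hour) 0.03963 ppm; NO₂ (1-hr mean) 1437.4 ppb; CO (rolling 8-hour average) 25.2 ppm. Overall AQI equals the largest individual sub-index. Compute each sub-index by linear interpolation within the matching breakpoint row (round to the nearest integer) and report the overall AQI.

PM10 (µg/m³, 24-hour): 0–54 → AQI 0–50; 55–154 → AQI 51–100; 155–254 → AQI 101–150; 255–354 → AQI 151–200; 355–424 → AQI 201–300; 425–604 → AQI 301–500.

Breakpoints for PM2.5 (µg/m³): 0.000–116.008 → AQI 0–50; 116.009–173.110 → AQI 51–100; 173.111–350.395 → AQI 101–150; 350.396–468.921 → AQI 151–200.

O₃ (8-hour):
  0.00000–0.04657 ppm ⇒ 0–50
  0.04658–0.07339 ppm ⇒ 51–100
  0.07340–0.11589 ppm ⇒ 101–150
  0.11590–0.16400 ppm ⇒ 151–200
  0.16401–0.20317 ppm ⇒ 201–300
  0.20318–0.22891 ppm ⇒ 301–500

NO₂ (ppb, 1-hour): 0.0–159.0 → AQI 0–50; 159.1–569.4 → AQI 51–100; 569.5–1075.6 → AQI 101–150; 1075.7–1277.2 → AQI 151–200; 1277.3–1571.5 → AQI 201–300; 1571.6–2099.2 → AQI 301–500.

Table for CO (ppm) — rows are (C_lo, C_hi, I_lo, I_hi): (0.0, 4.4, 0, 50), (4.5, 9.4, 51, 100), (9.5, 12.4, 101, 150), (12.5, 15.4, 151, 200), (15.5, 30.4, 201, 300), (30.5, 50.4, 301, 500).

PM10: 123 lies in 55–154, so I_lo=51, I_hi=100, C_lo=55, C_hi=154.
(100−51)/(154−55) × (123−55) + 51 = 49/99 × 68 + 51 ≈ 84.66 → 85.
PM2.5: row 116.009–173.110 (AQI 51–100). (100−51)·(125.590−116.009)/(173.110−116.009) + 51 = 49·9.581/57.101 + 51 ≈ 59.22 → 59.
O₃: 0.03963 lies in 0.00000–0.04657, so I_lo=0, I_hi=50, C_lo=0.00000, C_hi=0.04657.
(50−0)/(0.04657−0.00000) × (0.03963−0.00000) + 0 = 50/0.04657 × 0.03963 + 0 ≈ 42.55 → 43.
NO₂ 1437.4: bracket 1277.3–1571.5 → index 201–300; slope 99/294.2, offset 160.1.
AQI = 201 + 99/294.2·160.1 ≈ 254.87 ⇒ 255.
CO 25.2: bracket 15.5–30.4 → index 201–300; slope 99/14.9, offset 9.7.
AQI = 201 + 99/14.9·9.7 ≈ 265.45 ⇒ 265.
Sub-indices: PM10→85, PM2.5→59, O₃→43, NO₂→255, CO→265. Overall AQI = max = 265; dominant pollutant is CO.

265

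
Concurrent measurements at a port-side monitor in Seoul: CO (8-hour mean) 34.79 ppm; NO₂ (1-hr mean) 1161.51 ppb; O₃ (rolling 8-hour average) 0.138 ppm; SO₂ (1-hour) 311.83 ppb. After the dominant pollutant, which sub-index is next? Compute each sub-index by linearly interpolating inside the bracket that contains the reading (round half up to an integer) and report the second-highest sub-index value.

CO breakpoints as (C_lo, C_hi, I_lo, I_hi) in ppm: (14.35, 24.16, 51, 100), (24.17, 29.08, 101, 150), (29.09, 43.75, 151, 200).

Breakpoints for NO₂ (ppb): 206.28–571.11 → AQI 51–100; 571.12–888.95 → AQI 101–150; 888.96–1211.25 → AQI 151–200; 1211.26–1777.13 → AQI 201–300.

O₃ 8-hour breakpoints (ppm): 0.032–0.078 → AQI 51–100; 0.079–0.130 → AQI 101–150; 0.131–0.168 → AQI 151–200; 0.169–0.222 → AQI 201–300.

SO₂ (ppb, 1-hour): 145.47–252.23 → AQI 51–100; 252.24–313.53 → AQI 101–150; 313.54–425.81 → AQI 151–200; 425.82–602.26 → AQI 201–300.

170

CO 34.79: bracket 29.09–43.75 → index 151–200; slope 49/14.66, offset 5.70.
AQI = 151 + 49/14.66·5.70 ≈ 170.05 ⇒ 170.
NO₂: 1161.51 ∈ [888.96, 1211.25] ↔ index [151, 200].
151 + (1161.51−888.96)·(200−151)/(1211.25−888.96) = 151 + 272.55·49/322.29 ≈ 192.44, so AQI = 192.
O₃: 0.138 ∈ [0.131, 0.168] ↔ index [151, 200].
151 + (0.138−0.131)·(200−151)/(0.168−0.131) = 151 + 0.007·49/0.037 ≈ 160.27, so AQI = 160.
SO₂: 311.83 ∈ [252.24, 313.53] ↔ index [101, 150].
101 + (311.83−252.24)·(150−101)/(313.53−252.24) = 101 + 59.59·49/61.29 ≈ 148.64, so AQI = 149.
Sub-indices: CO→170, NO₂→192, O₃→160, SO₂→149. Ranked high→low: 192, 170, 160, 149. Second-highest sub-index = 170.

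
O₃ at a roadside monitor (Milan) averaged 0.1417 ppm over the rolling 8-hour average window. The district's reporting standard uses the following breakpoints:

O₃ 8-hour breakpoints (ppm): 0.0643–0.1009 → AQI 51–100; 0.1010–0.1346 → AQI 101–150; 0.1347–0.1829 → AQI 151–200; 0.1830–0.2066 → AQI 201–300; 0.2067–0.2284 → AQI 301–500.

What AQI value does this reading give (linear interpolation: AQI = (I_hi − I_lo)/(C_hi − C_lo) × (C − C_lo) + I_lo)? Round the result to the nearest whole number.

158

O₃: 0.1417 lies in 0.1347–0.1829, so I_lo=151, I_hi=200, C_lo=0.1347, C_hi=0.1829.
(200−151)/(0.1829−0.1347) × (0.1417−0.1347) + 151 = 49/0.0482 × 0.0070 + 151 ≈ 158.12 → 158.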